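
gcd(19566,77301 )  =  9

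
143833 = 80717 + 63116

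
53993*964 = 52049252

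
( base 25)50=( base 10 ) 125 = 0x7D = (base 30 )45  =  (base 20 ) 65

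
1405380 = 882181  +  523199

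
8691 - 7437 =1254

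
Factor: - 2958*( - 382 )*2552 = 2^5 * 3^1*11^1*17^1*29^2*191^1=2883647712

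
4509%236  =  25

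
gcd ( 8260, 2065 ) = 2065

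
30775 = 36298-5523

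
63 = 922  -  859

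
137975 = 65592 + 72383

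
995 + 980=1975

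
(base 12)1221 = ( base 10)2041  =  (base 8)3771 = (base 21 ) 4D4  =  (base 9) 2717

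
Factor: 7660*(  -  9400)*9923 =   -  2^5* 5^3*47^1*383^1* 9923^1=- 714495692000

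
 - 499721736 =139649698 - 639371434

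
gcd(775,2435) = 5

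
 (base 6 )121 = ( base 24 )21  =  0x31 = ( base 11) 45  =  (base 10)49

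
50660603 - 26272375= 24388228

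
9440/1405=6 + 202/281  =  6.72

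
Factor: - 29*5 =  - 145 = - 5^1 * 29^1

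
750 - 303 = 447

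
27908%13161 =1586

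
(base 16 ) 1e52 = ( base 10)7762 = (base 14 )2B86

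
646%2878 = 646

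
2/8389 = 2/8389 = 0.00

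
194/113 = 1  +  81/113 = 1.72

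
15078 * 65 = 980070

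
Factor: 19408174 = 2^1*131^1* 74077^1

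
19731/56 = 352 + 19/56 = 352.34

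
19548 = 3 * 6516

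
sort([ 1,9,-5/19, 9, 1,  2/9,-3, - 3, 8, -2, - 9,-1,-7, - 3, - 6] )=[  -  9,-7, - 6,-3, - 3, - 3, - 2, - 1, - 5/19,2/9,  1,1,  8,9,9]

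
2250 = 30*75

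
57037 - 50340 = 6697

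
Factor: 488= 2^3*61^1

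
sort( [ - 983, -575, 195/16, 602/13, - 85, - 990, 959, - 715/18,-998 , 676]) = [ - 998, - 990, - 983, - 575,-85, - 715/18, 195/16, 602/13, 676  ,  959]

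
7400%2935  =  1530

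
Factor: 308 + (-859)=-551 =-19^1  *  29^1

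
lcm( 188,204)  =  9588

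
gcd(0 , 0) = 0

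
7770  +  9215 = 16985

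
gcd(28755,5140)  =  5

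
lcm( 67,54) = 3618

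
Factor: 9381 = 3^1*53^1*59^1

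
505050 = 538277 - 33227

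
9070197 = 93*97529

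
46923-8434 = 38489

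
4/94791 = 4/94791 = 0.00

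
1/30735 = 1/30735 = 0.00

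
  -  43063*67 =-2885221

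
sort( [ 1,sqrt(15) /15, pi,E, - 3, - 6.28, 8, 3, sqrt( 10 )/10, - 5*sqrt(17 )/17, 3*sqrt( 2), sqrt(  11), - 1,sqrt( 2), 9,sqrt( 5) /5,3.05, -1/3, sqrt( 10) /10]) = [ - 6.28, - 3, - 5* sqrt(17)/17, - 1, - 1/3 , sqrt(15) /15, sqrt( 10) /10, sqrt(10) /10,sqrt(5 )/5, 1,sqrt(2 ),E, 3,3.05, pi, sqrt( 11),3*sqrt(2),8 , 9]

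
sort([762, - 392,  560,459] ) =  [ - 392,459,560, 762]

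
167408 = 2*83704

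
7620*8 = 60960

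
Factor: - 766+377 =-389 = - 389^1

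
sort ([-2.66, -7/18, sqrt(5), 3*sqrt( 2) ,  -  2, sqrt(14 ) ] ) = [ - 2.66,-2,-7/18,sqrt(5), sqrt(14),3*sqrt(2)]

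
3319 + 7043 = 10362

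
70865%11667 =863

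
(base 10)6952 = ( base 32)6p8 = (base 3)100112111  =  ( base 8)15450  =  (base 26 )A7A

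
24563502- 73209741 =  - 48646239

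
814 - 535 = 279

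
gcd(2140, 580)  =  20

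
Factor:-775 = -5^2* 31^1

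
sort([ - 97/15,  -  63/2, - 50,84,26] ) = [ - 50, - 63/2, - 97/15, 26,84 ] 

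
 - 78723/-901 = 87 + 336/901 = 87.37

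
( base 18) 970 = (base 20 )7c2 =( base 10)3042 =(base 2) 101111100010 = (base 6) 22030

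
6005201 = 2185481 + 3819720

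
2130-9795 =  - 7665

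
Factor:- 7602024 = -2^3* 3^1*89^1*3559^1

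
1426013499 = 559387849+866625650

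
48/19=48/19 = 2.53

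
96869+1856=98725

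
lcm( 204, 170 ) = 1020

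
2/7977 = 2/7977= 0.00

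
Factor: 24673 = 11^1*2243^1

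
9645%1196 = 77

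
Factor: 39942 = 2^1*3^2*7^1*317^1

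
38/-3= - 38/3 = - 12.67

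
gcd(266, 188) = 2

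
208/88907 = 16/6839  =  0.00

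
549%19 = 17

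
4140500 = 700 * 5915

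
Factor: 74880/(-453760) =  - 117/709 = -3^2*13^1*709^( - 1 )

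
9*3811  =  34299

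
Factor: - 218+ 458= 2^4*3^1*5^1  =  240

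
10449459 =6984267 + 3465192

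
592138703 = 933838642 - 341699939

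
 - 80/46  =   - 40/23 = -1.74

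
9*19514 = 175626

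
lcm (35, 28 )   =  140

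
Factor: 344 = 2^3*43^1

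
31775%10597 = 10581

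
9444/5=1888+4/5 = 1888.80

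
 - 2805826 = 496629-3302455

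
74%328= 74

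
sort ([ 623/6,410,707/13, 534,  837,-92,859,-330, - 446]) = [-446, - 330, - 92,707/13 , 623/6,410, 534,  837,  859]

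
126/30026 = 63/15013= 0.00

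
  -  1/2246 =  - 1 + 2245/2246 = -  0.00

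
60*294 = 17640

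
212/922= 106/461 = 0.23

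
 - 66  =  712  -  778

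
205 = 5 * 41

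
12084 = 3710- -8374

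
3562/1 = 3562 = 3562.00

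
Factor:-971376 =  -2^4 * 3^1*7^3 * 59^1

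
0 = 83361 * 0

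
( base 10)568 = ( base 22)13I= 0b1000111000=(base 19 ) 1ah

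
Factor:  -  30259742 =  - 2^1*19^2*41911^1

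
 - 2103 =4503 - 6606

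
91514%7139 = 5846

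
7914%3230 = 1454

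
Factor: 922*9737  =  2^1*7^1*13^1*107^1 * 461^1  =  8977514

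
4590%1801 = 988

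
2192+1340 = 3532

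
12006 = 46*261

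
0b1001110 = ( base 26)30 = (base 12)66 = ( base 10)78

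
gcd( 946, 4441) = 1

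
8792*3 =26376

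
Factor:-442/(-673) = 2^1 * 13^1 * 17^1 * 673^ (-1)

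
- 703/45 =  - 703/45 = - 15.62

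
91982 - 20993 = 70989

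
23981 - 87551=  - 63570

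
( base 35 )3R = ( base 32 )44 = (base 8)204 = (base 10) 132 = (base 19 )6i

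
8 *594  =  4752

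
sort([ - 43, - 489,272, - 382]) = [ - 489, - 382,  -  43,272]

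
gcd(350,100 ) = 50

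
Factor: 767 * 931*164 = 117108628 = 2^2 * 7^2*13^1*19^1*41^1*59^1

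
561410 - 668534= - 107124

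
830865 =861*965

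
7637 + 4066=11703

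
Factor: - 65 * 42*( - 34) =2^2* 3^1 * 5^1*7^1*13^1*17^1 = 92820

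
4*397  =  1588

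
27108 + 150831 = 177939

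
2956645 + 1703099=4659744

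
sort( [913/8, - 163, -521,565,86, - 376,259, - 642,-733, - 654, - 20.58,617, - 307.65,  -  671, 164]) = [ - 733 ,  -  671,  -  654,-642, - 521, - 376, - 307.65,  -  163 , - 20.58,86,913/8,164,259,565,  617]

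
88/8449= 88/8449 = 0.01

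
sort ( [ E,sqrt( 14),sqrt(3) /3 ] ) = [ sqrt( 3)/3, E,sqrt(14) ]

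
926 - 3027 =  - 2101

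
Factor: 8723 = 11^1*13^1*61^1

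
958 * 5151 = 4934658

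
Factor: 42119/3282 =2^( - 1 )*3^( - 1 )*7^1*11^1  =  77/6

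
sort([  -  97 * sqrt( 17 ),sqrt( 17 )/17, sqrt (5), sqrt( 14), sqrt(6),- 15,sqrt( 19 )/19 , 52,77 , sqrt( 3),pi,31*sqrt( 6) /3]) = [ - 97 * sqrt( 17) , - 15 , sqrt (19 ) /19 , sqrt ( 17 )/17,sqrt( 3 ), sqrt(5) , sqrt( 6), pi,sqrt( 14),31*sqrt( 6)/3, 52, 77]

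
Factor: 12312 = 2^3 * 3^4 * 19^1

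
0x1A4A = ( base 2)1101001001010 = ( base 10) 6730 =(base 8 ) 15112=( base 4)1221022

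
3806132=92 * 41371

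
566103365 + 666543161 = 1232646526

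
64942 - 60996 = 3946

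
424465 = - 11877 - -436342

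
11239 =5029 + 6210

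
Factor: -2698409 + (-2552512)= - 5250921 = - 3^1 * 13^1*134639^1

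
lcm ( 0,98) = 0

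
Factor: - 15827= - 7^2*17^1 * 19^1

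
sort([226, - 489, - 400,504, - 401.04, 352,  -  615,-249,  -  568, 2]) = [ - 615, - 568, - 489,-401.04, - 400,-249  ,  2,226,352,504]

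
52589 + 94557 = 147146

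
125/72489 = 125/72489 = 0.00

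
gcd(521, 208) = 1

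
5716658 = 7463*766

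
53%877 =53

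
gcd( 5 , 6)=1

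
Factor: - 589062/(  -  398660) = 2^(- 1)*3^1*5^ ( - 1 )*643^( - 1 )*3167^1  =  9501/6430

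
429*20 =8580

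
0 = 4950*0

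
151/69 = 151/69=   2.19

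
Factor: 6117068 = 2^2*1529267^1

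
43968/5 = 43968/5 = 8793.60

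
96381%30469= 4974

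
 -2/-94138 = 1/47069 = 0.00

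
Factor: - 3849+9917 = 2^2*37^1  *  41^1 = 6068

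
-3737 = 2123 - 5860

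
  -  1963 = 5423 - 7386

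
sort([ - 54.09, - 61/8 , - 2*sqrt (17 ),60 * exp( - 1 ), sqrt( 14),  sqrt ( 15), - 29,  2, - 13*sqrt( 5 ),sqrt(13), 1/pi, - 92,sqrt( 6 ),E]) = [ - 92, - 54.09, - 13*sqrt( 5 ), -29, - 2*sqrt(17 ), - 61/8  ,  1/pi,2,sqrt( 6), E , sqrt( 13 ), sqrt(14),sqrt(15),60*exp( - 1) ]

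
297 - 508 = - 211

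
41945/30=1398 + 1/6=1398.17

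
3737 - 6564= - 2827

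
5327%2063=1201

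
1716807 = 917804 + 799003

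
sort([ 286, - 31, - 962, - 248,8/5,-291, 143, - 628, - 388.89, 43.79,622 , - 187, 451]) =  [ - 962, - 628, - 388.89, - 291 , - 248, - 187, - 31,  8/5,  43.79,  143, 286,451,622] 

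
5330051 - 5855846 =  - 525795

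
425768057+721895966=1147664023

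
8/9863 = 8/9863 =0.00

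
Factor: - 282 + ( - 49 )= - 331 = -  331^1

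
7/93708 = 7/93708 = 0.00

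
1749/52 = 33 + 33/52  =  33.63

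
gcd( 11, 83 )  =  1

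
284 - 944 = -660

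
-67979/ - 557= 67979/557= 122.04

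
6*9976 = 59856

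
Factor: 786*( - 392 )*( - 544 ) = 2^9*3^1*7^2*17^1 * 131^1 = 167612928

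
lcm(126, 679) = 12222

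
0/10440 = 0 = 0.00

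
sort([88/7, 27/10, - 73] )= [ - 73,27/10,88/7]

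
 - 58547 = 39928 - 98475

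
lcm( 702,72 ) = 2808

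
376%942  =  376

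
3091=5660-2569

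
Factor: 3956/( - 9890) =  - 2/5 = - 2^1*5^(-1)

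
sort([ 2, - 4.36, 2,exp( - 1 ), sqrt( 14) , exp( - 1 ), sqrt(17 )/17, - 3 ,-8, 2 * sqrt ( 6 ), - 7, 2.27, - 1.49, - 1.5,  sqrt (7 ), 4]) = [ - 8, - 7, - 4.36,-3, - 1.5, - 1.49,sqrt( 17)/17,exp ( - 1), exp( - 1 ), 2, 2,2.27,sqrt(7), sqrt (14 ),4, 2*sqrt( 6 ) ] 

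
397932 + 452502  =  850434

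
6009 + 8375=14384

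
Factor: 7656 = 2^3*3^1 * 11^1*29^1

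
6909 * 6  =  41454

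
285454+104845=390299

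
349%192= 157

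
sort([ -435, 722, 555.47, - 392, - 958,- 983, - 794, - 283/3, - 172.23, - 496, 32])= [-983,-958, - 794, - 496, - 435, - 392, - 172.23, - 283/3,32, 555.47, 722]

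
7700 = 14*550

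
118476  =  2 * 59238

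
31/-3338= - 1  +  3307/3338 = - 0.01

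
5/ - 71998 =  -  1 + 71993/71998 =- 0.00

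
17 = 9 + 8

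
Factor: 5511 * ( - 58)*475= - 2^1*3^1 * 5^2*11^1*19^1*29^1*167^1 = - 151828050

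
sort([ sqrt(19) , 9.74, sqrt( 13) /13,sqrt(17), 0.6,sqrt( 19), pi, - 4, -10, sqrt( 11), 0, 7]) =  [ - 10, - 4, 0, sqrt( 13)/13 , 0.6,pi,sqrt(11),sqrt( 17 ), sqrt ( 19),sqrt( 19),7, 9.74] 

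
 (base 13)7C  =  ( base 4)1213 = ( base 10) 103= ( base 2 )1100111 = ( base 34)31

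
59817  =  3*19939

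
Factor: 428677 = 428677^1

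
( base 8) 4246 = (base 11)1733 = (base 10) 2214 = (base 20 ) 5AE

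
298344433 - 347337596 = -48993163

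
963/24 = 321/8 = 40.12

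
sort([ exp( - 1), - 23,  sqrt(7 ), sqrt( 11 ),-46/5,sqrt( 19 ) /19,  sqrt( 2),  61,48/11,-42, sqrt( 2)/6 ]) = [ - 42,  -  23, - 46/5,sqrt ( 19) /19, sqrt ( 2 ) /6, exp( - 1 ), sqrt(2), sqrt( 7) , sqrt( 11), 48/11,61] 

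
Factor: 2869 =19^1 * 151^1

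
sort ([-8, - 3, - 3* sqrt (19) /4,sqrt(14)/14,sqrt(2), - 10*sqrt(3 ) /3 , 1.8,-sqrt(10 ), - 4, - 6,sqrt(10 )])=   [ - 8,-6, - 10 * sqrt ( 3 ) /3, - 4, - 3 * sqrt(19 )/4,- sqrt(10 ),-3,sqrt( 14) /14, sqrt(2), 1.8,  sqrt(10 )]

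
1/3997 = 1/3997 = 0.00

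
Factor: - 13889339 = - 53^1 * 503^1*521^1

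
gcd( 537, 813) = 3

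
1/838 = 1/838= 0.00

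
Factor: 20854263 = 3^1 *113^1*227^1 * 271^1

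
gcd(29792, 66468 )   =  4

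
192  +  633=825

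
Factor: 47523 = 3^1*7^1*31^1*73^1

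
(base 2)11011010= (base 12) 162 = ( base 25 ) 8i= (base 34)6E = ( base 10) 218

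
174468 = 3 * 58156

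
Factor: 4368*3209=14016912 = 2^4 * 3^1*7^1*13^1*3209^1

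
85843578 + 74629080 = 160472658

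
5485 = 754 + 4731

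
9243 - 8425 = 818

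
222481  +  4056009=4278490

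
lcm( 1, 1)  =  1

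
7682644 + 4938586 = 12621230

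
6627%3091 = 445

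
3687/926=3687/926= 3.98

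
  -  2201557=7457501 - 9659058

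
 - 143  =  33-176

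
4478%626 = 96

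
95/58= 95/58 = 1.64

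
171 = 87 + 84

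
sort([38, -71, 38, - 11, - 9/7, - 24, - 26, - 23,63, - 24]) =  [ - 71, - 26,-24, - 24,-23, - 11, - 9/7, 38 , 38,  63 ] 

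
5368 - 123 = 5245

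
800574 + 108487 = 909061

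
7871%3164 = 1543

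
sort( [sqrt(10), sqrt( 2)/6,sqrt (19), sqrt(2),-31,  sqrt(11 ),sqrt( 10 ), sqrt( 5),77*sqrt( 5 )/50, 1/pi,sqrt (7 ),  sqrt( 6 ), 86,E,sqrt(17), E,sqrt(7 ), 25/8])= [ - 31,sqrt( 2) /6, 1/pi, sqrt( 2), sqrt( 5 ), sqrt( 6), sqrt( 7),sqrt( 7 ), E,  E, 25/8 , sqrt( 10), sqrt(10 ),sqrt( 11), 77 * sqrt(5 )/50,sqrt( 17) , sqrt( 19), 86]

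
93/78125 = 93/78125 = 0.00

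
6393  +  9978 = 16371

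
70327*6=421962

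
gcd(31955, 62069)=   7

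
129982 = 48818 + 81164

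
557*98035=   54605495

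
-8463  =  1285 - 9748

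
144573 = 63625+80948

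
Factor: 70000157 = 70000157^1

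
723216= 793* 912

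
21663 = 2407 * 9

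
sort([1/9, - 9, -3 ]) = [ - 9, - 3,1/9]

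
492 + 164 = 656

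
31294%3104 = 254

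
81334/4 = 20333  +  1/2 = 20333.50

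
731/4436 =731/4436=   0.16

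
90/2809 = 90/2809 = 0.03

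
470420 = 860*547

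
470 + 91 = 561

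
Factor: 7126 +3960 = 11086 = 2^1 * 23^1*241^1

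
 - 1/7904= - 1/7904 = - 0.00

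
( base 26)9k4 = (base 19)I5F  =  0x19d0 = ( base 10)6608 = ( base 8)14720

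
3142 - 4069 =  - 927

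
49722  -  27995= 21727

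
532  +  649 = 1181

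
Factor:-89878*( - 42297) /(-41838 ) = - 633594961/6973=-19^( - 1)*23^1*367^(-1 )*613^1*44939^1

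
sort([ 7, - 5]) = [ - 5, 7] 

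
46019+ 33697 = 79716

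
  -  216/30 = - 8 + 4/5  =  - 7.20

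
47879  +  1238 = 49117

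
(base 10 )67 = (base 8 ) 103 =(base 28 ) 2B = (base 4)1003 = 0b1000011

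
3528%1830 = 1698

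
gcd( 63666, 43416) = 162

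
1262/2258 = 631/1129 = 0.56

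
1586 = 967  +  619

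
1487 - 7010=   -  5523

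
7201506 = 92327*78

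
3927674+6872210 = 10799884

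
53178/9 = 17726/3 = 5908.67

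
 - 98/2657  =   - 1+2559/2657  =  - 0.04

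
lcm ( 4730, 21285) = 42570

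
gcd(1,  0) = 1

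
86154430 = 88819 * 970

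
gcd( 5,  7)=1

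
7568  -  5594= 1974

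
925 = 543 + 382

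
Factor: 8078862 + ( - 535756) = 2^1*31^1 * 89^1 * 1367^1 = 7543106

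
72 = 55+17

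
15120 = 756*20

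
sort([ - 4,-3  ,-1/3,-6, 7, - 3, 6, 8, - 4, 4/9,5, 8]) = [ - 6, - 4, - 4,-3,  -  3, - 1/3 , 4/9 , 5, 6, 7,8, 8 ]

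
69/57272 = 69/57272 = 0.00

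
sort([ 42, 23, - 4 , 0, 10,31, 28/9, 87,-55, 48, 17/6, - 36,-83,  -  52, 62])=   [ - 83,  -  55,-52, - 36, - 4,0, 17/6, 28/9, 10, 23,31,42,  48, 62, 87 ]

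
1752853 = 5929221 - 4176368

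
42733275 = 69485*615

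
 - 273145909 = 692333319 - 965479228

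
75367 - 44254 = 31113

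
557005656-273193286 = 283812370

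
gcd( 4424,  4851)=7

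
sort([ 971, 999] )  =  [ 971,999]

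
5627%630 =587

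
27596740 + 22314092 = 49910832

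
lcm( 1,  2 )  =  2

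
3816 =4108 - 292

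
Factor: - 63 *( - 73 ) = 4599 = 3^2*7^1*73^1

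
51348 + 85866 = 137214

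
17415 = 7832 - - 9583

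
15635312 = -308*(-50764 ) 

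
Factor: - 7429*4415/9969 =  - 32799035/9969 = -3^( - 1 )*5^1*17^1*19^1 * 23^1*883^1*3323^ ( - 1)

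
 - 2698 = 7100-9798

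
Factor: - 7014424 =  - 2^3*73^1*12011^1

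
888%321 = 246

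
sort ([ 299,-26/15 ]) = [-26/15,299]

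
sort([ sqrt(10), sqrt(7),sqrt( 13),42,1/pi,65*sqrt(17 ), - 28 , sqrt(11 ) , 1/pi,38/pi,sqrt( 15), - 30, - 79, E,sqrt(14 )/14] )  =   [  -  79,-30, - 28, sqrt(14)/14 , 1/pi, 1/pi,sqrt( 7 ), E,  sqrt( 10), sqrt( 11), sqrt(13 ) , sqrt (15),  38/pi, 42, 65 * sqrt(17)]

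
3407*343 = 1168601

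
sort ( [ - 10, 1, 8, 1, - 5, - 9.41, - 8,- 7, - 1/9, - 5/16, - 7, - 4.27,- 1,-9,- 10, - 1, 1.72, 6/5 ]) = [ - 10,-10, - 9.41,-9, -8, - 7, - 7, - 5, - 4.27, - 1, - 1, - 5/16, - 1/9, 1, 1,  6/5 , 1.72,  8] 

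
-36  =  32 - 68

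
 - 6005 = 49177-55182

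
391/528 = 391/528  =  0.74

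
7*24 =168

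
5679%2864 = 2815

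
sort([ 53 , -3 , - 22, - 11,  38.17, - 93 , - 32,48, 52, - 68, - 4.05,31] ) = [ - 93,-68, - 32 ,  -  22, - 11, - 4.05, - 3, 31,38.17, 48,52,53]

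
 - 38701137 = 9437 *( - 4101 ) 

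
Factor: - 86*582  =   - 50052 = - 2^2*3^1*43^1*97^1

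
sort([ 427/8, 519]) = [427/8, 519]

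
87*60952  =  5302824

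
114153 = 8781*13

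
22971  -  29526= - 6555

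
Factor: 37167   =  3^1* 13^1*953^1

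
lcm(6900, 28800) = 662400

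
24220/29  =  24220/29 = 835.17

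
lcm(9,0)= 0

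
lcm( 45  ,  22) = 990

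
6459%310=259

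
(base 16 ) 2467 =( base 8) 22147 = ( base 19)16F9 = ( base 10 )9319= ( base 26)DKB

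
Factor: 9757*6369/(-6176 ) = -2^(  -  5 )*3^1*11^2*887^1 = -  321981/32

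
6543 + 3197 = 9740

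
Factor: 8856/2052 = 82/19 = 2^1*19^(-1)*41^1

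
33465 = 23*1455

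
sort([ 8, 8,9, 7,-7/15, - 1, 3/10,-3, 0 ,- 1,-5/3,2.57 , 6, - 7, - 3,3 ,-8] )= [ - 8, - 7,-3, - 3, - 5/3,-1, - 1, - 7/15, 0, 3/10,  2.57, 3, 6, 7,8, 8, 9]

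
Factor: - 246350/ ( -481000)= 2^(-2)*5^( - 1 )*37^( - 1)*379^1  =  379/740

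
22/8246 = 11/4123 = 0.00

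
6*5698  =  34188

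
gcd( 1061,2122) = 1061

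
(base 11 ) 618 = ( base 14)3B3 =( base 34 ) LV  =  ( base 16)2e9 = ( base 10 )745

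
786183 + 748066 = 1534249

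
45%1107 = 45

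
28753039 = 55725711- 26972672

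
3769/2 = 1884 + 1/2=1884.50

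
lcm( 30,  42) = 210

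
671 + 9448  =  10119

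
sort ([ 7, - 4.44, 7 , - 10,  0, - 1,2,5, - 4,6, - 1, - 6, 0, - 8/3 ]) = [- 10, - 6, - 4.44, - 4, - 8/3, - 1, - 1,0, 0, 2, 5,6,7, 7]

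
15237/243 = 62 + 19/27 = 62.70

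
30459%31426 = 30459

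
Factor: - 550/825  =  -2/3=-2^1*3^(-1)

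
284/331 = 284/331 = 0.86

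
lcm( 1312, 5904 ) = 11808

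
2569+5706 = 8275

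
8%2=0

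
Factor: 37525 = 5^2*19^1*79^1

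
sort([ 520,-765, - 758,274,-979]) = [ - 979,  -  765,-758,274,520] 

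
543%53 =13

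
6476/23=6476/23=281.57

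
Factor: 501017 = 11^1*37^1*1231^1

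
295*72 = 21240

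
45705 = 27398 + 18307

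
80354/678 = 118 + 175/339 =118.52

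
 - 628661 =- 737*853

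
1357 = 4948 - 3591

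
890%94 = 44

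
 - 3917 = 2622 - 6539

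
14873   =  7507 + 7366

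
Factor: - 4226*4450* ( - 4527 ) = 85133403900= 2^2*3^2*5^2*89^1*503^1*2113^1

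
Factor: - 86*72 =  - 2^4 * 3^2*43^1 = - 6192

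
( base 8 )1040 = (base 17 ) 1f0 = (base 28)jc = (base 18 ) 1C4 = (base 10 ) 544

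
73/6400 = 73/6400 =0.01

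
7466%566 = 108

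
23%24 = 23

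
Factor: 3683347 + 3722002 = 7405349 = 7^1*1057907^1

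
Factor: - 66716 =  - 2^2*13^1*1283^1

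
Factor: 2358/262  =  3^2 = 9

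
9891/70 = 1413/10 = 141.30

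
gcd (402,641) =1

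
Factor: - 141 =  - 3^1*47^1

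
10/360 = 1/36= 0.03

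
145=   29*5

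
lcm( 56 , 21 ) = 168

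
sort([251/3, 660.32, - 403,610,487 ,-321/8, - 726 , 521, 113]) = [ - 726, - 403, - 321/8 , 251/3, 113, 487, 521,610, 660.32]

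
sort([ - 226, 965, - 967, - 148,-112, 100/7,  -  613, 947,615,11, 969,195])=[-967, - 613, - 226  , - 148, - 112,11, 100/7,  195,  615,947,965  ,  969 ]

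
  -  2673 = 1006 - 3679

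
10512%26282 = 10512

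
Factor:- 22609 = -23^1 * 983^1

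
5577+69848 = 75425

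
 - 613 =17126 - 17739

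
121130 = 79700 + 41430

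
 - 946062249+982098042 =36035793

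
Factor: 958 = 2^1*479^1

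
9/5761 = 9/5761 = 0.00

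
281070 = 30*9369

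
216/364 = 54/91 = 0.59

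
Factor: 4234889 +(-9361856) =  - 5126967 = - 3^2 * 569663^1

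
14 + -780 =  - 766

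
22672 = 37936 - 15264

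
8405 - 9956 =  - 1551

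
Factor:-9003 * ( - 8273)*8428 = 627732770532=2^2*3^1*7^2 * 43^1 * 3001^1*8273^1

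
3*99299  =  297897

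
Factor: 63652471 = 17^1* 3744263^1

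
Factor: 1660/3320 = 1/2 = 2^( - 1) 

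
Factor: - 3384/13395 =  - 24/95 = - 2^3*3^1*5^(-1)*19^( - 1 ) 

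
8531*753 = 6423843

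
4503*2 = 9006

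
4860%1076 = 556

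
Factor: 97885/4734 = 2^(  -  1 )*3^(-2 )*5^1 * 263^(-1 )*19577^1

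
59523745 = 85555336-26031591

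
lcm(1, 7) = 7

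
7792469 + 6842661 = 14635130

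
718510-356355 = 362155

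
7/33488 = 1/4784 = 0.00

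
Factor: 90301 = 73^1*1237^1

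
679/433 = 679/433 = 1.57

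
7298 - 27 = 7271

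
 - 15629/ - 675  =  23 + 104/675 = 23.15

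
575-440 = 135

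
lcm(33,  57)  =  627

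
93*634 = 58962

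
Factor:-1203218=-2^1*421^1*1429^1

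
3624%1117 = 273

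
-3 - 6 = -9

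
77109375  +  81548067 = 158657442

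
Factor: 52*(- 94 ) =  - 2^3*13^1* 47^1 = - 4888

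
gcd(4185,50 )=5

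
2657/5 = 531 + 2/5=531.40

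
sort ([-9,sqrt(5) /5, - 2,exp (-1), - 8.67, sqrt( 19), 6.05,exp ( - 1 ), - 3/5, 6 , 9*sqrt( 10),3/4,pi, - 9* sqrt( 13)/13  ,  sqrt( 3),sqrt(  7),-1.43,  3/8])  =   [ - 9, - 8.67,-9*sqrt ( 13 ) /13, -2, - 1.43, - 3/5,exp( - 1), exp( - 1),3/8,sqrt( 5)/5 , 3/4,sqrt(3 ), sqrt(7) , pi, sqrt (19),6, 6.05, 9*sqrt( 10)]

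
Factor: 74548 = 2^2*18637^1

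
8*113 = 904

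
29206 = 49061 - 19855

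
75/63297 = 25/21099 = 0.00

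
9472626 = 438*21627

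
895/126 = 7 + 13/126 = 7.10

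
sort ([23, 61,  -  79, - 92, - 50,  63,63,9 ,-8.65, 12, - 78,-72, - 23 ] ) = [ - 92, - 79, - 78, - 72, - 50,- 23, - 8.65, 9,12 , 23, 61,63, 63 ]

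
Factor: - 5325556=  - 2^2*17^1*78317^1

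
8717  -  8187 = 530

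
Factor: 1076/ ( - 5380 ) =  - 5^( - 1 ) = - 1/5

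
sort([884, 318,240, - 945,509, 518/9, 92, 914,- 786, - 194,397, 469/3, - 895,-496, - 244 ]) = [ - 945, - 895, - 786, - 496 , - 244, - 194 , 518/9 , 92, 469/3, 240, 318 , 397,509,884 , 914]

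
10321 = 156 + 10165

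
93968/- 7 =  - 13424/1 = -13424.00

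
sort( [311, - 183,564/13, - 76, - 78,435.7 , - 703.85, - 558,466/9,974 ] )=[ - 703.85  , - 558,-183, - 78, - 76,564/13,466/9,311,435.7,974]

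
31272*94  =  2939568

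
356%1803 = 356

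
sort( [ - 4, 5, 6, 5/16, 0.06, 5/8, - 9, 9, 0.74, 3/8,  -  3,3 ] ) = [-9,-4 ,-3, 0.06 , 5/16, 3/8, 5/8,0.74,3, 5,6, 9]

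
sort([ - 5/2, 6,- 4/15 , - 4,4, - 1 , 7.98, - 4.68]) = [ - 4.68, -4, - 5/2, - 1 , - 4/15, 4, 6,  7.98]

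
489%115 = 29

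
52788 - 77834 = - 25046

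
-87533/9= - 87533/9 = - 9725.89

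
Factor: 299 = 13^1*23^1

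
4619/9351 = 4619/9351 = 0.49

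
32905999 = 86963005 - 54057006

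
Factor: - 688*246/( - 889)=169248/889  =  2^5*3^1*7^( - 1)* 41^1 * 43^1*127^( - 1)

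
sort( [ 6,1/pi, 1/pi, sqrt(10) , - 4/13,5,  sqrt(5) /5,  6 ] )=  [  -  4/13,1/pi, 1/pi, sqrt( 5)/5, sqrt ( 10 ), 5,  6,6 ] 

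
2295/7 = 2295/7 = 327.86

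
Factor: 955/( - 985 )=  - 191^1*197^(-1)   =  - 191/197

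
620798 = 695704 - 74906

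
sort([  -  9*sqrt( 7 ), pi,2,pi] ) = [ - 9*sqrt( 7 ), 2 , pi,  pi ] 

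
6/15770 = 3/7885 = 0.00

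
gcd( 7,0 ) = 7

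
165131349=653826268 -488694919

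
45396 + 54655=100051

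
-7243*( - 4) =28972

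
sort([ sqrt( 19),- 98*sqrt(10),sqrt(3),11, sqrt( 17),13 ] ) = [ - 98*sqrt(10), sqrt( 3 ),sqrt( 17 ),sqrt (19 ), 11, 13]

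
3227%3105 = 122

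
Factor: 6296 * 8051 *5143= 260694020728 = 2^3*37^1*83^1*97^1*139^1*787^1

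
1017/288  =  3+17/32= 3.53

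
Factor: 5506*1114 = 6133684 =2^2*557^1 * 2753^1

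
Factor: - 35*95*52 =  - 172900=   - 2^2*5^2*7^1 *13^1*19^1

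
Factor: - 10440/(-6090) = 2^2 * 3^1 * 7^( - 1) =12/7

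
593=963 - 370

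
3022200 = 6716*450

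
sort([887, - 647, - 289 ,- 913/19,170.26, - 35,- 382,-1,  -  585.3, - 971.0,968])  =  [ - 971.0, - 647, - 585.3,  -  382, - 289 , - 913/19, -35, - 1,170.26,887,968] 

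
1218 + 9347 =10565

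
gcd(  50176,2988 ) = 4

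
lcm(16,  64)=64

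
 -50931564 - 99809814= - 150741378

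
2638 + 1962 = 4600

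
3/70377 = 1/23459 = 0.00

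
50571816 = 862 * 58668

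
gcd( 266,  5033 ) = 7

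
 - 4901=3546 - 8447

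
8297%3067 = 2163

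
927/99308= 927/99308 = 0.01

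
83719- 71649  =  12070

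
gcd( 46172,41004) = 68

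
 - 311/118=-311/118=-  2.64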